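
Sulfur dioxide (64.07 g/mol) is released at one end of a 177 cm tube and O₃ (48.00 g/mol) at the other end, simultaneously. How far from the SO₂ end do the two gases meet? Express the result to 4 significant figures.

82.12 cm

The fronts meet when d_SO₂ + d_O₃ = L with d_SO₂/d_O₃ = √(M_O₃/M_SO₂) (Graham's law). Here √(M_O₃/M_SO₂) = √(48.00/64.07) = 0.8656.
With d_SO₂ + d_O₃ = 177 cm, d_O₃ = 177/(1 + 0.8656) = 94.88 cm.
d_SO₂ = 177 − 94.88 = 82.12 cm.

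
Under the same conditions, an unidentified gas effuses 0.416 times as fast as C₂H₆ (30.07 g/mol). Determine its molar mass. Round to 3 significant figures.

174 g/mol

From Graham's law, rate_X/rate_C₂H₆ = √(M_C₂H₆/M_X).
0.416 = √(30.07/M_X)
M_X = 30.07 / 0.416² = 30.07 / 0.1731 = 174 g/mol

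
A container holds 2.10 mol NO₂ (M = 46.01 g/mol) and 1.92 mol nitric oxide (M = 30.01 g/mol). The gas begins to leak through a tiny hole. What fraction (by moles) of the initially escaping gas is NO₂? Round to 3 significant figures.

Effusion rate of each component ∝ n_i/√M_i (partial pressure × 1/√M).
So x_NO₂ in the escaping gas = (n_NO₂/√M_NO₂) / Σ(n_i/√M_i)
= (2.10/√46.01) / (2.10/√46.01 + 1.92/√30.01) = 0.3096/(0.3096 + 0.3505) = 0.469.

0.469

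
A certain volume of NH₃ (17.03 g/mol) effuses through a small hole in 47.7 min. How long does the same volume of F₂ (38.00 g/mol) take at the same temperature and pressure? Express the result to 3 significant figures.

Graham's law gives t_F₂/t_NH₃ = √(M_F₂/M_NH₃) = √(38.00/17.03) = √2.231 = 1.494.
So the time for F₂ is 47.7 × 1.494 = 71.3 min.

71.3 min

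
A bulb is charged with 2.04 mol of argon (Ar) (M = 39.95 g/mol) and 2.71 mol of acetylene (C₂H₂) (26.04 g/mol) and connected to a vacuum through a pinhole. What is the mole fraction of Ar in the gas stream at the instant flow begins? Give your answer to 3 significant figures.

Each component's effusion rate ∝ (its partial pressure)·(1/√M) ∝ n_i/√M_i.
x_Ar(eff) = (n_Ar/√M_Ar) / (n_Ar/√M_Ar + n_C₂H₂/√M_C₂H₂)
= (2.04/√39.95) / (2.04/√39.95 + 2.71/√26.04) = 0.3228/(0.3228 + 0.5311) = 0.378.

0.378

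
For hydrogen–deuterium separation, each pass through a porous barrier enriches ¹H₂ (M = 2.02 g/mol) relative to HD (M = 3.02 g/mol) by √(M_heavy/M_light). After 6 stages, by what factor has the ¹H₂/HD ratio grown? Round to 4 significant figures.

The single-stage factor is √(M_heavy/M_light), so 6 stages give [√(3.02/2.02)]^6 = (3.02/2.02)^(6/2).
= 1.49505^3 = 3.342.

3.342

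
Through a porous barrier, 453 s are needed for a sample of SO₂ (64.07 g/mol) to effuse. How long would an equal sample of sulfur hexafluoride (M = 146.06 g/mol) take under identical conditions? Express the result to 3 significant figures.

684 s

By Graham's law, t_SF₆/t_SO₂ = √(M_SF₆/M_SO₂) = √(146.06/64.07) = √2.280 = 1.510.
So the time for SF₆ is 453 × 1.510 = 684 s.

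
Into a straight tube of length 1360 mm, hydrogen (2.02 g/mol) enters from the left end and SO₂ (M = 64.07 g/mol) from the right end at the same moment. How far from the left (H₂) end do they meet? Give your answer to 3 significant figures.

1150 mm

The fronts meet when d_H₂ + d_SO₂ = L with d_H₂/d_SO₂ = √(M_SO₂/M_H₂) (Graham's law). Here √(M_SO₂/M_H₂) = √(64.07/2.02) = 5.632.
With d_H₂ + d_SO₂ = 1360 mm, d_SO₂ = 1360/(1 + 5.632) = 205.1 mm.
d_H₂ = 1360 − 205.1 = 1150 mm.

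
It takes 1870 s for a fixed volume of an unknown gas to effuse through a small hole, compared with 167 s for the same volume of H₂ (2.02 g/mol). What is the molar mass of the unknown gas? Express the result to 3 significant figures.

253 g/mol

By Graham's law, t_X/t_H₂ = √(M_X/M_H₂).
1870/167 = 11.20 = √(M_X/2.02)
M_X = 2.02 × 11.20² = 2.02 × 125.4 = 253 g/mol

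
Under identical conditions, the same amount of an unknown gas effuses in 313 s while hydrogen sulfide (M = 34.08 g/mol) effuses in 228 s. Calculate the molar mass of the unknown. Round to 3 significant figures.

64.2 g/mol

Graham's law gives t_X/t_H₂S = √(M_X/M_H₂S).
313/228 = 1.373 = √(M_X/34.08)
M_X = 34.08 × 1.373² = 34.08 × 1.885 = 64.2 g/mol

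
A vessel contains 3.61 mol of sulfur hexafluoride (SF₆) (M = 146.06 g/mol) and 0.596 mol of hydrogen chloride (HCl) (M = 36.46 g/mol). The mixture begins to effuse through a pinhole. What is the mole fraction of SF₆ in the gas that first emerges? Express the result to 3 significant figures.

0.752

Each component's effusion rate ∝ (its partial pressure)·(1/√M) ∝ n_i/√M_i.
So x_SF₆ in the escaping gas = (n_SF₆/√M_SF₆) / Σ(n_i/√M_i)
= (3.61/√146.06) / (3.61/√146.06 + 0.596/√36.46) = 0.2987/(0.2987 + 0.09870) = 0.752.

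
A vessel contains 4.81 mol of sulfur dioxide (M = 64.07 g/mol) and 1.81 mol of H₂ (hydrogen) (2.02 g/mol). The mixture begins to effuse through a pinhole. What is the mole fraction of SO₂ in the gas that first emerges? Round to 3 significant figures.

0.321

The effusion rate of species i is ∝ p_i/√M_i ∝ n_i/√M_i.
So x_SO₂ in the escaping gas = (n_SO₂/√M_SO₂) / Σ(n_i/√M_i)
= (4.81/√64.07) / (4.81/√64.07 + 1.81/√2.02) = 0.6009/(0.6009 + 1.274) = 0.321.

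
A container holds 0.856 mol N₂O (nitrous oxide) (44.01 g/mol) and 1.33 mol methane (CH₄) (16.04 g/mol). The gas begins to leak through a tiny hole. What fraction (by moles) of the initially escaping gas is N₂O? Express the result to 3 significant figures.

The effusion rate of species i is ∝ p_i/√M_i ∝ n_i/√M_i.
x_N₂O(eff) = (n_N₂O/√M_N₂O) / (n_N₂O/√M_N₂O + n_CH₄/√M_CH₄)
= (0.856/√44.01) / (0.856/√44.01 + 1.33/√16.04) = 0.1290/(0.1290 + 0.3321) = 0.280.

0.280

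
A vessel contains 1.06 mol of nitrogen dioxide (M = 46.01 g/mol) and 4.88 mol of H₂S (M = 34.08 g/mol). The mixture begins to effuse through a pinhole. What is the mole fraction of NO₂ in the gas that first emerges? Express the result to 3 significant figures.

0.157

Effusion rate of each component ∝ n_i/√M_i (partial pressure × 1/√M).
So x_NO₂ in the escaping gas = (n_NO₂/√M_NO₂) / Σ(n_i/√M_i)
= (1.06/√46.01) / (1.06/√46.01 + 4.88/√34.08) = 0.1563/(0.1563 + 0.8359) = 0.157.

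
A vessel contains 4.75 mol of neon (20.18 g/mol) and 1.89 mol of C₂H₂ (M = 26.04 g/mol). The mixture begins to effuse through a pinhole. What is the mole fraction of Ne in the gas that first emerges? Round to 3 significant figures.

Each component's effusion rate ∝ (its partial pressure)·(1/√M) ∝ n_i/√M_i.
Mole fraction of Ne in the effusate = (n_Ne/√M_Ne) / (n_Ne/√M_Ne + n_C₂H₂/√M_C₂H₂)
= (4.75/√20.18) / (4.75/√20.18 + 1.89/√26.04) = 1.057/(1.057 + 0.3704) = 0.741.

0.741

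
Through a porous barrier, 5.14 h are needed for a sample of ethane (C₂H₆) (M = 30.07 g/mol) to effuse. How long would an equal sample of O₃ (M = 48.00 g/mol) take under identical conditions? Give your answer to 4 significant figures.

6.494 h

Using Graham's law: t_O₃/t_C₂H₆ = √(M_O₃/M_C₂H₆) = √(48.00/30.07) = √1.596 = 1.263.
So the time for O₃ is 5.14 × 1.263 = 6.494 h.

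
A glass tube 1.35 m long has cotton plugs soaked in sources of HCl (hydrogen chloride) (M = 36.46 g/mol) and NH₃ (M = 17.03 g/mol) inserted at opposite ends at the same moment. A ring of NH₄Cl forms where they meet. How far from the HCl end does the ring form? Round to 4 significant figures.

0.5481 m

Graham's law gives d_HCl/d_NH₃ = rate_HCl/rate_NH₃ = √(M_NH₃/M_HCl) = √(17.03/36.46) = 0.6834.
With d_HCl + d_NH₃ = 1.35 m, d_NH₃ = 1.35/(1 + 0.6834) = 0.8019 m.
d_HCl = 1.35 − 0.8019 = 0.5481 m.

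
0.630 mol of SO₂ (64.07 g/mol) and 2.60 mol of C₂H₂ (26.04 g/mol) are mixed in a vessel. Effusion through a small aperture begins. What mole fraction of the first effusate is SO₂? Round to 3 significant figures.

Each component's effusion rate ∝ (its partial pressure)·(1/√M) ∝ n_i/√M_i.
x_SO₂(eff) = (n_SO₂/√M_SO₂) / (n_SO₂/√M_SO₂ + n_C₂H₂/√M_C₂H₂)
= (0.630/√64.07) / (0.630/√64.07 + 2.60/√26.04) = 0.07871/(0.07871 + 0.5095) = 0.134.

0.134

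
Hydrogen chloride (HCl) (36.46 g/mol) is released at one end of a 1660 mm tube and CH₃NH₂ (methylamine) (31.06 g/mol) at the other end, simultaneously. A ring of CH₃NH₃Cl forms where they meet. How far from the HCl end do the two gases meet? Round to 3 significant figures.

797 mm

Graham's law gives d_HCl/d_CH₃NH₂ = rate_HCl/rate_CH₃NH₂ = √(M_CH₃NH₂/M_HCl) = √(31.06/36.46) = 0.9230.
With d_HCl + d_CH₃NH₂ = 1660 mm, d_CH₃NH₂ = 1660/(1 + 0.9230) = 863.2 mm.
d_HCl = 1660 − 863.2 = 797 mm.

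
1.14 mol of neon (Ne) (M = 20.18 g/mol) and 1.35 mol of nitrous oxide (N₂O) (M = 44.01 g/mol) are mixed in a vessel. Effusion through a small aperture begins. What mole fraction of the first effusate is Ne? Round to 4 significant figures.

0.5550

Each component's effusion rate ∝ (its partial pressure)·(1/√M) ∝ n_i/√M_i.
So x_Ne in the escaping gas = (n_Ne/√M_Ne) / Σ(n_i/√M_i)
= (1.14/√20.18) / (1.14/√20.18 + 1.35/√44.01) = 0.2538/(0.2538 + 0.2035) = 0.5550.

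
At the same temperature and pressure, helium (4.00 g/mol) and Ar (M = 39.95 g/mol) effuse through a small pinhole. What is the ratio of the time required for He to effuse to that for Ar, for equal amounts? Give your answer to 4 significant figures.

0.3164

Since effusion rate ∝ 1/√M, t_He/t_Ar = √(M_He/M_Ar) = √(4.00/39.95) = √0.1001 = 0.3164.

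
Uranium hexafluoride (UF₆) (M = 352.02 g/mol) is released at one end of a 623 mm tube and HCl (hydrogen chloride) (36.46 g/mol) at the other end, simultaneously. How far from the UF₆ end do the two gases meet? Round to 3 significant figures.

Graham's law gives d_UF₆/d_HCl = rate_UF₆/rate_HCl = √(M_HCl/M_UF₆) = √(36.46/352.02) = 0.3218.
With d_UF₆ + d_HCl = 623 mm, d_HCl = 623/(1 + 0.3218) = 471.3 mm.
d_UF₆ = 623 − 471.3 = 152 mm.

152 mm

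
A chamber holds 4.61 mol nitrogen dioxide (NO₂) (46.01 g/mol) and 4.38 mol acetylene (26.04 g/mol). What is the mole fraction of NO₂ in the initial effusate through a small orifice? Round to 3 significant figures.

The effusion rate of species i is ∝ p_i/√M_i ∝ n_i/√M_i.
So x_NO₂ in the escaping gas = (n_NO₂/√M_NO₂) / Σ(n_i/√M_i)
= (4.61/√46.01) / (4.61/√46.01 + 4.38/√26.04) = 0.6796/(0.6796 + 0.8583) = 0.442.

0.442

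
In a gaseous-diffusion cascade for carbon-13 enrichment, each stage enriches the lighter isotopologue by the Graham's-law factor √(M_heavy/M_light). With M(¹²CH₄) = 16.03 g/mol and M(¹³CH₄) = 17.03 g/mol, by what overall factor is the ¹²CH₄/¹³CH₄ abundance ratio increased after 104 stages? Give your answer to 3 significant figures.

23.3

Overall factor = α^104 with α = √(17.03/16.03), i.e. (17.03/16.03)^(104/2).
= 1.06238^52 = 23.3.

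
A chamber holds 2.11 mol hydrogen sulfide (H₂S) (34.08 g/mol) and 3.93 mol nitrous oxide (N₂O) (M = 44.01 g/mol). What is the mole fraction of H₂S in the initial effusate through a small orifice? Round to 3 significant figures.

0.379

Rate_i ∝ x_i/√M_i (Graham's law weighted by mole fraction), so the effusate composition follows n_i/√M_i.
So x_H₂S in the escaping gas = (n_H₂S/√M_H₂S) / Σ(n_i/√M_i)
= (2.11/√34.08) / (2.11/√34.08 + 3.93/√44.01) = 0.3614/(0.3614 + 0.5924) = 0.379.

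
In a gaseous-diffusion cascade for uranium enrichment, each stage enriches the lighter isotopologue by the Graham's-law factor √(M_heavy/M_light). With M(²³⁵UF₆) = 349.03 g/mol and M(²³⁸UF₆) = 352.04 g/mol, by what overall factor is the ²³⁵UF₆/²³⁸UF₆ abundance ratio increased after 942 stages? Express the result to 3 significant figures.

57.1

Each stage multiplies the ratio by α = √(352.04/349.03), so after 942 stages the overall factor is α^942 = (352.04/349.03)^(942/2).
= 1.00862^471 = 57.1.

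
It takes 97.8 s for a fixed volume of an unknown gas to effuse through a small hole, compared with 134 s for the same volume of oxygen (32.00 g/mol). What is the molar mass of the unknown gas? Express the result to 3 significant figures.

17.0 g/mol

Since effusion rate ∝ 1/√M, t_X/t_O₂ = √(M_X/M_O₂).
97.8/134 = 0.7299 = √(M_X/32.00)
M_X = 32.00 × 0.7299² = 32.00 × 0.5327 = 17.0 g/mol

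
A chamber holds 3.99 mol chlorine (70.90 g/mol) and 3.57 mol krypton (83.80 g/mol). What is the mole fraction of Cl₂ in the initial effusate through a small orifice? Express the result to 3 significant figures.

Rate_i ∝ x_i/√M_i (Graham's law weighted by mole fraction), so the effusate composition follows n_i/√M_i.
x_Cl₂(eff) = (n_Cl₂/√M_Cl₂) / (n_Cl₂/√M_Cl₂ + n_Kr/√M_Kr)
= (3.99/√70.90) / (3.99/√70.90 + 3.57/√83.80) = 0.4739/(0.4739 + 0.3900) = 0.549.

0.549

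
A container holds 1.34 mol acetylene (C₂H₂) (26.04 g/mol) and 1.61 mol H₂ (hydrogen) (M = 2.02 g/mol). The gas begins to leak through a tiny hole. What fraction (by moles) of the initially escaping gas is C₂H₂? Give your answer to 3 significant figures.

0.188

Each component's effusion rate ∝ (its partial pressure)·(1/√M) ∝ n_i/√M_i.
x_C₂H₂(eff) = (n_C₂H₂/√M_C₂H₂) / (n_C₂H₂/√M_C₂H₂ + n_H₂/√M_H₂)
= (1.34/√26.04) / (1.34/√26.04 + 1.61/√2.02) = 0.2626/(0.2626 + 1.133) = 0.188.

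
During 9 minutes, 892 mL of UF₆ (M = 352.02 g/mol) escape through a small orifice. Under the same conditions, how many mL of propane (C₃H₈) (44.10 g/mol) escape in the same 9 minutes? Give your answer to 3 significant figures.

By Graham's law, rate_C₃H₈/rate_UF₆ = √(M_UF₆/M_C₃H₈) = √(352.02/44.10) = √7.982 = 2.825.
So the volume for C₃H₈ is 892 × 2.825 = 2520 mL.

2520 mL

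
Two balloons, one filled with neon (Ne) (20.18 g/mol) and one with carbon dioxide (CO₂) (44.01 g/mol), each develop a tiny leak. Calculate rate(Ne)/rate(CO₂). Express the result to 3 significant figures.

1.48

Graham's law gives rate_Ne/rate_CO₂ = √(M_CO₂/M_Ne) = √(44.01/20.18) = √2.181 = 1.48.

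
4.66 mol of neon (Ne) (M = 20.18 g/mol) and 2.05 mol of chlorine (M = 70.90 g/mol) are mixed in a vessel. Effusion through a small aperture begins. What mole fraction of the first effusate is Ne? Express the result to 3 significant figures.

0.810

Each component's effusion rate ∝ (its partial pressure)·(1/√M) ∝ n_i/√M_i.
x_Ne(eff) = (n_Ne/√M_Ne) / (n_Ne/√M_Ne + n_Cl₂/√M_Cl₂)
= (4.66/√20.18) / (4.66/√20.18 + 2.05/√70.90) = 1.037/(1.037 + 0.2435) = 0.810.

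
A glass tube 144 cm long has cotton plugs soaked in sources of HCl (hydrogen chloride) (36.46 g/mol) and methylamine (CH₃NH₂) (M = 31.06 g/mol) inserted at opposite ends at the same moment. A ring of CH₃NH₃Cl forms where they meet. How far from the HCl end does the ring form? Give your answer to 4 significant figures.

Graham's law gives d_HCl/d_CH₃NH₂ = rate_HCl/rate_CH₃NH₂ = √(M_CH₃NH₂/M_HCl) = √(31.06/36.46) = 0.9230.
With d_HCl + d_CH₃NH₂ = 144 cm, d_CH₃NH₂ = 144/(1 + 0.9230) = 74.88 cm.
d_HCl = 144 − 74.88 = 69.12 cm.

69.12 cm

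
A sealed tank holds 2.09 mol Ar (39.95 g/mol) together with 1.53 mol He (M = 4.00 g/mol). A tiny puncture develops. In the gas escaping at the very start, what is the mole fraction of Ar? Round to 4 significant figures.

0.3018

Each component's effusion rate ∝ (its partial pressure)·(1/√M) ∝ n_i/√M_i.
Mole fraction of Ar in the effusate = (n_Ar/√M_Ar) / (n_Ar/√M_Ar + n_He/√M_He)
= (2.09/√39.95) / (2.09/√39.95 + 1.53/√4.00) = 0.3307/(0.3307 + 0.7650) = 0.3018.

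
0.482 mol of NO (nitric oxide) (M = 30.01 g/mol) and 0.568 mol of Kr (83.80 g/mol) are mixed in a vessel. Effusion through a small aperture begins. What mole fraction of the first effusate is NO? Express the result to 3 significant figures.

0.586

The effusion rate of species i is ∝ p_i/√M_i ∝ n_i/√M_i.
Mole fraction of NO in the effusate = (n_NO/√M_NO) / (n_NO/√M_NO + n_Kr/√M_Kr)
= (0.482/√30.01) / (0.482/√30.01 + 0.568/√83.80) = 0.08799/(0.08799 + 0.06205) = 0.586.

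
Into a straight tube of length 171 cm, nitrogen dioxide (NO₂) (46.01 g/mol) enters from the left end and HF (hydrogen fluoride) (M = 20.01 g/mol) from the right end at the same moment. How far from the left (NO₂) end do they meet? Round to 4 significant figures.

Graham's law gives d_NO₂/d_HF = rate_NO₂/rate_HF = √(M_HF/M_NO₂) = √(20.01/46.01) = 0.6595.
With d_NO₂ + d_HF = 171 cm, d_HF = 171/(1 + 0.6595) = 103.0 cm.
d_NO₂ = 171 − 103.0 = 67.96 cm.

67.96 cm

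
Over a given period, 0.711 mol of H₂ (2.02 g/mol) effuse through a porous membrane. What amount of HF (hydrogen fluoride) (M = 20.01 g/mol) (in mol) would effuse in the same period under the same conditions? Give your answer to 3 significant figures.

Graham's law gives rate_HF/rate_H₂ = √(M_H₂/M_HF) = √(2.02/20.01) = √0.1009 = 0.3177.
So the amount for HF is 0.711 × 0.3177 = 0.226 mol.

0.226 mol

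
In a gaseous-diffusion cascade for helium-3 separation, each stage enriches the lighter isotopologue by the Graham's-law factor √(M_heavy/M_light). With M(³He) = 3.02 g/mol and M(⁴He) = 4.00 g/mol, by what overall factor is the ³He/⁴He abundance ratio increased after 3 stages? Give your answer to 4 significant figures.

The single-stage factor is √(M_heavy/M_light), so 3 stages give [√(4.00/3.02)]^3 = (4.00/3.02)^(3/2).
= 1.32450^(3/2) = 1.524.

1.524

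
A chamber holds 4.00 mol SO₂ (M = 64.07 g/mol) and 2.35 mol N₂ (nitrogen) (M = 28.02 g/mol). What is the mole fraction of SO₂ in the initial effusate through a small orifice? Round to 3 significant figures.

The effusion rate of species i is ∝ p_i/√M_i ∝ n_i/√M_i.
Mole fraction of SO₂ in the effusate = (n_SO₂/√M_SO₂) / (n_SO₂/√M_SO₂ + n_N₂/√M_N₂)
= (4.00/√64.07) / (4.00/√64.07 + 2.35/√28.02) = 0.4997/(0.4997 + 0.4439) = 0.530.

0.530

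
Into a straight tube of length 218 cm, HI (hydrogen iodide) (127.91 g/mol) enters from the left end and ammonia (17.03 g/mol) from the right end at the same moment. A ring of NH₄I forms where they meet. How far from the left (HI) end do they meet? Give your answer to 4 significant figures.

The fronts meet when d_HI + d_NH₃ = L with d_HI/d_NH₃ = √(M_NH₃/M_HI) (Graham's law). Here √(M_NH₃/M_HI) = √(17.03/127.91) = 0.3649.
With d_HI + d_NH₃ = 218 cm, d_NH₃ = 218/(1 + 0.3649) = 159.7 cm.
d_HI = 218 − 159.7 = 58.28 cm.

58.28 cm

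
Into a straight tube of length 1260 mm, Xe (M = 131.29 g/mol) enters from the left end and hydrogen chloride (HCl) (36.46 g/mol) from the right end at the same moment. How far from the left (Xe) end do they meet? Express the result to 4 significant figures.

The fronts meet when d_Xe + d_HCl = L with d_Xe/d_HCl = √(M_HCl/M_Xe) (Graham's law). Here √(M_HCl/M_Xe) = √(36.46/131.29) = 0.5270.
With d_Xe + d_HCl = 1260 mm, d_HCl = 1260/(1 + 0.5270) = 825.2 mm.
d_Xe = 1260 − 825.2 = 434.8 mm.

434.8 mm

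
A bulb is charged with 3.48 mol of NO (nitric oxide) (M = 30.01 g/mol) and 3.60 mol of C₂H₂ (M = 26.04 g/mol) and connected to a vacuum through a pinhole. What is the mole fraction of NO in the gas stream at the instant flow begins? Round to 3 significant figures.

0.474

The effusion rate of species i is ∝ p_i/√M_i ∝ n_i/√M_i.
Mole fraction of NO in the effusate = (n_NO/√M_NO) / (n_NO/√M_NO + n_C₂H₂/√M_C₂H₂)
= (3.48/√30.01) / (3.48/√30.01 + 3.60/√26.04) = 0.6353/(0.6353 + 0.7055) = 0.474.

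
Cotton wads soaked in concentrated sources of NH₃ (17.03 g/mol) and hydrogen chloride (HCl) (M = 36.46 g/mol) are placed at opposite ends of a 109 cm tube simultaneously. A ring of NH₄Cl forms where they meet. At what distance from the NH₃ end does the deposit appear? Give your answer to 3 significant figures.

In equal time, each gas travels a distance ∝ its rate ∝ 1/√M, so d_NH₃/d_HCl = √(M_HCl/M_NH₃) = √(36.46/17.03) = 1.463.
With d_NH₃ + d_HCl = 109 cm, d_HCl = 109/(1 + 1.463) = 44.25 cm.
d_NH₃ = 109 − 44.25 = 64.7 cm.

64.7 cm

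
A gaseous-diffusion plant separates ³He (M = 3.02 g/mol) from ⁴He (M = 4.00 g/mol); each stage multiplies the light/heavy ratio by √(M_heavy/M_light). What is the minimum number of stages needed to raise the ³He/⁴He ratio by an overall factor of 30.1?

25

With α = √(4.00/3.02) per stage, ln α = ½ ln(1.32450) = 0.1405.
Need α^N ≥ 30.1 ⇒ N ≥ ln(30.1) / ln α = 3.405 / 0.1405 = 24.23.
Minimum whole number of stages: N = 25.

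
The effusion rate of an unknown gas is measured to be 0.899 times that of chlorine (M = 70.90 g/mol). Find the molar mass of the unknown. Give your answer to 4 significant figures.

Using Graham's law: rate_X/rate_Cl₂ = √(M_Cl₂/M_X).
0.899 = √(70.90/M_X)
M_X = 70.90 / 0.899² = 70.90 / 0.8082 = 87.73 g/mol

87.73 g/mol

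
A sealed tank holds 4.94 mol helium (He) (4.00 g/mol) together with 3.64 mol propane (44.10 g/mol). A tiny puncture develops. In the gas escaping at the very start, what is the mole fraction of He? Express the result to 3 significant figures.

0.818

Effusion rate of each component ∝ n_i/√M_i (partial pressure × 1/√M).
x_He(eff) = (n_He/√M_He) / (n_He/√M_He + n_C₃H₈/√M_C₃H₈)
= (4.94/√4.00) / (4.94/√4.00 + 3.64/√44.10) = 2.470/(2.470 + 0.5481) = 0.818.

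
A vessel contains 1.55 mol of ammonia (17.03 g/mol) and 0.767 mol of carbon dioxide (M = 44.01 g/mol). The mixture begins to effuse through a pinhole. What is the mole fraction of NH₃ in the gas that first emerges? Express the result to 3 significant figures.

Rate_i ∝ x_i/√M_i (Graham's law weighted by mole fraction), so the effusate composition follows n_i/√M_i.
x_NH₃(eff) = (n_NH₃/√M_NH₃) / (n_NH₃/√M_NH₃ + n_CO₂/√M_CO₂)
= (1.55/√17.03) / (1.55/√17.03 + 0.767/√44.01) = 0.3756/(0.3756 + 0.1156) = 0.765.

0.765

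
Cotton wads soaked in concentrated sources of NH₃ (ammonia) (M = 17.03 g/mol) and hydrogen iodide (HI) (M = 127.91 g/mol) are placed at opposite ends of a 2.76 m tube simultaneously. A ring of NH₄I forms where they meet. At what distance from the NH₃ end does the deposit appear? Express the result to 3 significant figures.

Distances travelled in equal time are proportional to diffusion rates, so d_NH₃/d_HI = √(M_HI/M_NH₃) = √(127.91/17.03) = 2.741.
With d_NH₃ + d_HI = 2.76 m, d_HI = 2.76/(1 + 2.741) = 0.7379 m.
d_NH₃ = 2.76 − 0.7379 = 2.02 m.

2.02 m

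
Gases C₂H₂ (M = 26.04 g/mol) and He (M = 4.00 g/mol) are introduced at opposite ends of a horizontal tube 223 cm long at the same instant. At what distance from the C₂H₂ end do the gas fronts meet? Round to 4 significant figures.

62.79 cm

In equal time, each gas travels a distance ∝ its rate ∝ 1/√M, so d_C₂H₂/d_He = √(M_He/M_C₂H₂) = √(4.00/26.04) = 0.3919.
With d_C₂H₂ + d_He = 223 cm, d_He = 223/(1 + 0.3919) = 160.2 cm.
d_C₂H₂ = 223 − 160.2 = 62.79 cm.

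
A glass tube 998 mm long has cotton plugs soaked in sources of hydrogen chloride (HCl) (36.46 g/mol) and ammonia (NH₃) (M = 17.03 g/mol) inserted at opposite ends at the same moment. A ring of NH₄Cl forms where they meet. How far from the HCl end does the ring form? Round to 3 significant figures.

405 mm

Graham's law gives d_HCl/d_NH₃ = rate_HCl/rate_NH₃ = √(M_NH₃/M_HCl) = √(17.03/36.46) = 0.6834.
With d_HCl + d_NH₃ = 998 mm, d_NH₃ = 998/(1 + 0.6834) = 592.8 mm.
d_HCl = 998 − 592.8 = 405 mm.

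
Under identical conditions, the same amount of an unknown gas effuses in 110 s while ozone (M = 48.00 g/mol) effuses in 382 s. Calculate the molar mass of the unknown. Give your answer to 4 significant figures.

3.980 g/mol

By Graham's law, t_X/t_O₃ = √(M_X/M_O₃).
110/382 = 0.2880 = √(M_X/48.00)
M_X = 48.00 × 0.2880² = 48.00 × 0.08292 = 3.980 g/mol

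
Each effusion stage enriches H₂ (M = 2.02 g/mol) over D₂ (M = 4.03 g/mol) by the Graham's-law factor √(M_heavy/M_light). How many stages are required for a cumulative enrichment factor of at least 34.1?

11

Per stage α = (4.03/2.02)^(1/2) = 1.99505^0.5, giving ln α = 0.3453.
Need α^N ≥ 34.1 ⇒ N ≥ ln(34.1) / ln α = 3.529 / 0.3453 = 10.22.
So at least 11 stages are needed.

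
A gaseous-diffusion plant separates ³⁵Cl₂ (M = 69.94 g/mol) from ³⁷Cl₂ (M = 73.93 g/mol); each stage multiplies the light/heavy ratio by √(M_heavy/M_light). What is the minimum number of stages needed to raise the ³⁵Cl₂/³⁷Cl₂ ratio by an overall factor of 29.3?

Per stage α = (73.93/69.94)^(1/2) = 1.05705^0.5, giving ln α = 0.02774.
Need α^N ≥ 29.3 ⇒ N ≥ ln(29.3) / ln α = 3.378 / 0.02774 = 121.76.
Minimum whole number of stages: N = 122.

122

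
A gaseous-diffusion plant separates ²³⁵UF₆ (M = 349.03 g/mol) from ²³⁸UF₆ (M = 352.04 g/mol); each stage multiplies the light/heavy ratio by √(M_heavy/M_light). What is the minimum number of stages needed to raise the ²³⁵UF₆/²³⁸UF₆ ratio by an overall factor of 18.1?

Per stage α = (352.04/349.03)^(1/2) = 1.00862^0.5, giving ln α = 0.004293.
Need α^N ≥ 18.1 ⇒ N ≥ ln(18.1) / ln α = 2.896 / 0.004293 = 674.49.
So at least 675 stages are needed.

675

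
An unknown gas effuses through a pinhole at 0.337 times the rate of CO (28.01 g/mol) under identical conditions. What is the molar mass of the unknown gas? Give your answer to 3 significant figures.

247 g/mol

By Graham's law, rate_X/rate_CO = √(M_CO/M_X).
0.337 = √(28.01/M_X)
M_X = 28.01 / 0.337² = 28.01 / 0.1136 = 247 g/mol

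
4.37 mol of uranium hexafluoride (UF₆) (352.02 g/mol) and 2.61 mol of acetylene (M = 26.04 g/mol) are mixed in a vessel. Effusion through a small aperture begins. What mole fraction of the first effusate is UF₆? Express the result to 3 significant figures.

0.313

Effusion rate of each component ∝ n_i/√M_i (partial pressure × 1/√M).
x_UF₆(eff) = (n_UF₆/√M_UF₆) / (n_UF₆/√M_UF₆ + n_C₂H₂/√M_C₂H₂)
= (4.37/√352.02) / (4.37/√352.02 + 2.61/√26.04) = 0.2329/(0.2329 + 0.5115) = 0.313.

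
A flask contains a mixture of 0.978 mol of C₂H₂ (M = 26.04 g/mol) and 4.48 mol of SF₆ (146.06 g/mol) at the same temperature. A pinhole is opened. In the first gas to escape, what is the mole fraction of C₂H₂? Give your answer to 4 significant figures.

Rate_i ∝ x_i/√M_i (Graham's law weighted by mole fraction), so the effusate composition follows n_i/√M_i.
So x_C₂H₂ in the escaping gas = (n_C₂H₂/√M_C₂H₂) / Σ(n_i/√M_i)
= (0.978/√26.04) / (0.978/√26.04 + 4.48/√146.06) = 0.1917/(0.1917 + 0.3707) = 0.3408.

0.3408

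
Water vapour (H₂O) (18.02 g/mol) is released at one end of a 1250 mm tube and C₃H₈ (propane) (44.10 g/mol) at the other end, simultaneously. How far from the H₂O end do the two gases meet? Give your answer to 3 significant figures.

763 mm

The fronts meet when d_H₂O + d_C₃H₈ = L with d_H₂O/d_C₃H₈ = √(M_C₃H₈/M_H₂O) (Graham's law). Here √(M_C₃H₈/M_H₂O) = √(44.10/18.02) = 1.564.
With d_H₂O + d_C₃H₈ = 1250 mm, d_C₃H₈ = 1250/(1 + 1.564) = 487.4 mm.
d_H₂O = 1250 − 487.4 = 763 mm.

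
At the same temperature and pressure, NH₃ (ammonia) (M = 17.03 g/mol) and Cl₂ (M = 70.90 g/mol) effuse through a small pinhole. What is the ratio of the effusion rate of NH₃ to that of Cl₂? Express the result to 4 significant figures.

2.040

Using Graham's law: rate_NH₃/rate_Cl₂ = √(M_Cl₂/M_NH₃) = √(70.90/17.03) = √4.163 = 2.040.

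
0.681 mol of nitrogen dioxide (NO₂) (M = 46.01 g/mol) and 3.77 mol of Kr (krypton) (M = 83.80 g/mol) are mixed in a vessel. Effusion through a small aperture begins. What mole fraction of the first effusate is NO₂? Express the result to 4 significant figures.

The effusion rate of species i is ∝ p_i/√M_i ∝ n_i/√M_i.
x_NO₂(eff) = (n_NO₂/√M_NO₂) / (n_NO₂/√M_NO₂ + n_Kr/√M_Kr)
= (0.681/√46.01) / (0.681/√46.01 + 3.77/√83.80) = 0.1004/(0.1004 + 0.4118) = 0.1960.

0.1960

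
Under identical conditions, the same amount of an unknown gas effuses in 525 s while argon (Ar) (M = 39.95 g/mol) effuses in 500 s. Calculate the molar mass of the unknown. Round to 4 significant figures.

44.04 g/mol

Since effusion rate ∝ 1/√M, t_X/t_Ar = √(M_X/M_Ar).
525/500 = 1.050 = √(M_X/39.95)
M_X = 39.95 × 1.050² = 39.95 × 1.103 = 44.04 g/mol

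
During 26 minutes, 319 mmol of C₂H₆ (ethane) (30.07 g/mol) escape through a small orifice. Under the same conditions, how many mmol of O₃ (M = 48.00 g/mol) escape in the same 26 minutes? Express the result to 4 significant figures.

252.5 mmol

By Graham's law, rate_O₃/rate_C₂H₆ = √(M_C₂H₆/M_O₃) = √(30.07/48.00) = √0.6265 = 0.7915.
So the amount for O₃ is 319 × 0.7915 = 252.5 mmol.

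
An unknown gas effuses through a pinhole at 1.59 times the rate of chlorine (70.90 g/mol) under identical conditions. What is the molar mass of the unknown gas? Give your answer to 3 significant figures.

28.0 g/mol

By Graham's law, rate_X/rate_Cl₂ = √(M_Cl₂/M_X).
1.59 = √(70.90/M_X)
M_X = 70.90 / 1.59² = 70.90 / 2.528 = 28.0 g/mol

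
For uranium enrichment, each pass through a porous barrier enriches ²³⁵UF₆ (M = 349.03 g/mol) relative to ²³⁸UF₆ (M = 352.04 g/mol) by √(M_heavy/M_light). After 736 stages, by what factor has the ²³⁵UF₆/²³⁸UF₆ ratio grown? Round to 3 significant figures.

Each stage multiplies the ratio by α = √(352.04/349.03), so after 736 stages the overall factor is α^736 = (352.04/349.03)^(736/2).
= 1.00862^368 = 23.6.

23.6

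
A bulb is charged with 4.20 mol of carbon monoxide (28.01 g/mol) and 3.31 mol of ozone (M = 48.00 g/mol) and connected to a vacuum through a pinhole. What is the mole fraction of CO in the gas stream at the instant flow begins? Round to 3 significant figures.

Rate_i ∝ x_i/√M_i (Graham's law weighted by mole fraction), so the effusate composition follows n_i/√M_i.
Mole fraction of CO in the effusate = (n_CO/√M_CO) / (n_CO/√M_CO + n_O₃/√M_O₃)
= (4.20/√28.01) / (4.20/√28.01 + 3.31/√48.00) = 0.7936/(0.7936 + 0.4778) = 0.624.

0.624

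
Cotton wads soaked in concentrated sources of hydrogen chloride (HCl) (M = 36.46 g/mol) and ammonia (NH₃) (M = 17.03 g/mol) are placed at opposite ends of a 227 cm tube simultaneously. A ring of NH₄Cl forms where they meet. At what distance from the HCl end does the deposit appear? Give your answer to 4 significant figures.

Graham's law gives d_HCl/d_NH₃ = rate_HCl/rate_NH₃ = √(M_NH₃/M_HCl) = √(17.03/36.46) = 0.6834.
With d_HCl + d_NH₃ = 227 cm, d_NH₃ = 227/(1 + 0.6834) = 134.8 cm.
d_HCl = 227 − 134.8 = 92.16 cm.

92.16 cm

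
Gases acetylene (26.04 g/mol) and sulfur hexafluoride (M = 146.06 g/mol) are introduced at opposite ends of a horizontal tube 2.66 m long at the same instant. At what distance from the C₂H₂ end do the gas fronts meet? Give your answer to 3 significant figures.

The fronts meet when d_C₂H₂ + d_SF₆ = L with d_C₂H₂/d_SF₆ = √(M_SF₆/M_C₂H₂) (Graham's law). Here √(M_SF₆/M_C₂H₂) = √(146.06/26.04) = 2.368.
With d_C₂H₂ + d_SF₆ = 2.66 m, d_SF₆ = 2.66/(1 + 2.368) = 0.7897 m.
d_C₂H₂ = 2.66 − 0.7897 = 1.87 m.

1.87 m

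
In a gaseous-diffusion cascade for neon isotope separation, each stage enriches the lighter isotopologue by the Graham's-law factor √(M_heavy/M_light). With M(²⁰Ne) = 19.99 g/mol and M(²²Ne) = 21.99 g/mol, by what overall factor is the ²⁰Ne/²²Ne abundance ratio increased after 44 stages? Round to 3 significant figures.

8.15

The single-stage factor is √(M_heavy/M_light), so 44 stages give [√(21.99/19.99)]^44 = (21.99/19.99)^(44/2).
= 1.10005^22 = 8.15.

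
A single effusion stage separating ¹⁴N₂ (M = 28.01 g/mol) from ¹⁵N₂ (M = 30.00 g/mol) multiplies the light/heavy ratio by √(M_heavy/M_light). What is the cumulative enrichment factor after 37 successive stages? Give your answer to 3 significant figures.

3.56

After 37 stages the ratio has grown by (√(30.00/28.01))^37 = (30.00/28.01)^(37/2).
= 1.07105^(37/2) = 3.56.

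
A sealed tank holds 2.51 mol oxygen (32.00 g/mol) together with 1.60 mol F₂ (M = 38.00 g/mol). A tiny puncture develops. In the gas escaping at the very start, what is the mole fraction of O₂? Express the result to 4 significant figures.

0.6309

Rate_i ∝ x_i/√M_i (Graham's law weighted by mole fraction), so the effusate composition follows n_i/√M_i.
Mole fraction of O₂ in the effusate = (n_O₂/√M_O₂) / (n_O₂/√M_O₂ + n_F₂/√M_F₂)
= (2.51/√32.00) / (2.51/√32.00 + 1.60/√38.00) = 0.4437/(0.4437 + 0.2596) = 0.6309.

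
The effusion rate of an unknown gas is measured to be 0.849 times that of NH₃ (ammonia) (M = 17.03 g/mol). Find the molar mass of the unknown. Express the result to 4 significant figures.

23.63 g/mol

Using Graham's law: rate_X/rate_NH₃ = √(M_NH₃/M_X).
0.849 = √(17.03/M_X)
M_X = 17.03 / 0.849² = 17.03 / 0.7208 = 23.63 g/mol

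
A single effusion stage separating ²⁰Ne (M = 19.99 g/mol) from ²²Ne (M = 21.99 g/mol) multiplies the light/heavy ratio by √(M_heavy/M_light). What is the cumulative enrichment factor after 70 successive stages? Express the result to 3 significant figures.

28.1

Overall factor = α^70 with α = √(21.99/19.99), i.e. (21.99/19.99)^(70/2).
= 1.10005^35 = 28.1.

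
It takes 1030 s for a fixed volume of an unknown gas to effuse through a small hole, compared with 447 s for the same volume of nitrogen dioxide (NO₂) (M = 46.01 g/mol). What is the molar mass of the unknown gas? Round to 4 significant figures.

Graham's law gives t_X/t_NO₂ = √(M_X/M_NO₂).
1030/447 = 2.304 = √(M_X/46.01)
M_X = 46.01 × 2.304² = 46.01 × 5.310 = 244.3 g/mol

244.3 g/mol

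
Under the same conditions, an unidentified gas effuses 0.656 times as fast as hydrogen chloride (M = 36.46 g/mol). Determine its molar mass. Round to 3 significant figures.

84.7 g/mol

By Graham's law, rate_X/rate_HCl = √(M_HCl/M_X).
0.656 = √(36.46/M_X)
M_X = 36.46 / 0.656² = 36.46 / 0.4303 = 84.7 g/mol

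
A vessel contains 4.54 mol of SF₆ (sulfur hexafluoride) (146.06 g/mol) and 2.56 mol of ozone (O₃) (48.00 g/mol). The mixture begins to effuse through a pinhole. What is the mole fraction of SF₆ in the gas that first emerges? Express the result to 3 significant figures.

Rate_i ∝ x_i/√M_i (Graham's law weighted by mole fraction), so the effusate composition follows n_i/√M_i.
Mole fraction of SF₆ in the effusate = (n_SF₆/√M_SF₆) / (n_SF₆/√M_SF₆ + n_O₃/√M_O₃)
= (4.54/√146.06) / (4.54/√146.06 + 2.56/√48.00) = 0.3757/(0.3757 + 0.3695) = 0.504.

0.504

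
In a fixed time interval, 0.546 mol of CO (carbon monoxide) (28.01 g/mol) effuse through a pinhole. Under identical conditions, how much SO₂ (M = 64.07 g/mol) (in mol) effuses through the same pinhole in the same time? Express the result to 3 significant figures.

From Graham's law, rate_SO₂/rate_CO = √(M_CO/M_SO₂) = √(28.01/64.07) = √0.4372 = 0.6612.
So the amount for SO₂ is 0.546 × 0.6612 = 0.361 mol.

0.361 mol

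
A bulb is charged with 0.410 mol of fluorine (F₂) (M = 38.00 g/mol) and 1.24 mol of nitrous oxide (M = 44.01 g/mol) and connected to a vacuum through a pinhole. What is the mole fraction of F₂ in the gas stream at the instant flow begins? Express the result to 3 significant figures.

0.262

Rate_i ∝ x_i/√M_i (Graham's law weighted by mole fraction), so the effusate composition follows n_i/√M_i.
So x_F₂ in the escaping gas = (n_F₂/√M_F₂) / Σ(n_i/√M_i)
= (0.410/√38.00) / (0.410/√38.00 + 1.24/√44.01) = 0.06651/(0.06651 + 0.1869) = 0.262.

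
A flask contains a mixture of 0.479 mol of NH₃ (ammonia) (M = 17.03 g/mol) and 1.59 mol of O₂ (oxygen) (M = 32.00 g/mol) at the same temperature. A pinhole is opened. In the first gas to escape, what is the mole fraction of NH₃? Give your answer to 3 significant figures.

Each component's effusion rate ∝ (its partial pressure)·(1/√M) ∝ n_i/√M_i.
x_NH₃(eff) = (n_NH₃/√M_NH₃) / (n_NH₃/√M_NH₃ + n_O₂/√M_O₂)
= (0.479/√17.03) / (0.479/√17.03 + 1.59/√32.00) = 0.1161/(0.1161 + 0.2811) = 0.292.

0.292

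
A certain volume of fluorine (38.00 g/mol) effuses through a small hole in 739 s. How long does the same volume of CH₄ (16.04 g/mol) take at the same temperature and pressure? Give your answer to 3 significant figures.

480 s

By Graham's law, t_CH₄/t_F₂ = √(M_CH₄/M_F₂) = √(16.04/38.00) = √0.4221 = 0.6497.
So the time for CH₄ is 739 × 0.6497 = 480 s.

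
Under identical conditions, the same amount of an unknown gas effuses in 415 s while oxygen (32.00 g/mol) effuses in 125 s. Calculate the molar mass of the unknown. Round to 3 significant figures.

By Graham's law, t_X/t_O₂ = √(M_X/M_O₂).
415/125 = 3.320 = √(M_X/32.00)
M_X = 32.00 × 3.320² = 32.00 × 11.02 = 353 g/mol

353 g/mol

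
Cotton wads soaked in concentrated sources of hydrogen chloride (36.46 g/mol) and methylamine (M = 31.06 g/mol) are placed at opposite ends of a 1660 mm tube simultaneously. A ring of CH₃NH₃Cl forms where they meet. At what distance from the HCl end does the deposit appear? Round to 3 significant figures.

797 mm

The fronts meet when d_HCl + d_CH₃NH₂ = L with d_HCl/d_CH₃NH₂ = √(M_CH₃NH₂/M_HCl) (Graham's law). Here √(M_CH₃NH₂/M_HCl) = √(31.06/36.46) = 0.9230.
With d_HCl + d_CH₃NH₂ = 1660 mm, d_CH₃NH₂ = 1660/(1 + 0.9230) = 863.2 mm.
d_HCl = 1660 − 863.2 = 797 mm.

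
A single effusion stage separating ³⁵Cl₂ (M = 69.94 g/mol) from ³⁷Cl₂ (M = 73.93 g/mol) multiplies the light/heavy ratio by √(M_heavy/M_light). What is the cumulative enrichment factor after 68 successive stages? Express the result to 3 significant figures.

The single-stage factor is √(M_heavy/M_light), so 68 stages give [√(73.93/69.94)]^68 = (73.93/69.94)^(68/2).
= 1.05705^34 = 6.60.

6.60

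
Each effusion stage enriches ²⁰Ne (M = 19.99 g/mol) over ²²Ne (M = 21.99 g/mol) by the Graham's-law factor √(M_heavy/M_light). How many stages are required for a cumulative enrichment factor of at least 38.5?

77

With α = √(21.99/19.99) per stage, ln α = ½ ln(1.10005) = 0.04768.
Need α^N ≥ 38.5 ⇒ N ≥ ln(38.5) / ln α = 3.651 / 0.04768 = 76.57.
Minimum whole number of stages: N = 77.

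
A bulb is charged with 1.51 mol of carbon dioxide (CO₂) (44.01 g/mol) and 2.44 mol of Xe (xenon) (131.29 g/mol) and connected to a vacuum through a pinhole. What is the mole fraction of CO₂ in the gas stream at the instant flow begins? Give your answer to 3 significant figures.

0.517

Rate_i ∝ x_i/√M_i (Graham's law weighted by mole fraction), so the effusate composition follows n_i/√M_i.
Mole fraction of CO₂ in the effusate = (n_CO₂/√M_CO₂) / (n_CO₂/√M_CO₂ + n_Xe/√M_Xe)
= (1.51/√44.01) / (1.51/√44.01 + 2.44/√131.29) = 0.2276/(0.2276 + 0.2129) = 0.517.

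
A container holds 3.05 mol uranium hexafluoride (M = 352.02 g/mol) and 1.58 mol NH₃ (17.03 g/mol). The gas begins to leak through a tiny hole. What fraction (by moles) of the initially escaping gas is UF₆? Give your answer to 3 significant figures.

Each component's effusion rate ∝ (its partial pressure)·(1/√M) ∝ n_i/√M_i.
Mole fraction of UF₆ in the effusate = (n_UF₆/√M_UF₆) / (n_UF₆/√M_UF₆ + n_NH₃/√M_NH₃)
= (3.05/√352.02) / (3.05/√352.02 + 1.58/√17.03) = 0.1626/(0.1626 + 0.3829) = 0.298.

0.298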